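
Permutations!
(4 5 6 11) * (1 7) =(1 7)(4 5 6 11) =[0, 7, 2, 3, 5, 6, 11, 1, 8, 9, 10, 4]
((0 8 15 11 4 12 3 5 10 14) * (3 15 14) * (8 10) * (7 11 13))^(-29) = (0 10 3 5 8 14)(4 12 15 13 7 11) = [10, 1, 2, 5, 12, 8, 6, 11, 14, 9, 3, 4, 15, 7, 0, 13]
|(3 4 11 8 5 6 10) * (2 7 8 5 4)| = 9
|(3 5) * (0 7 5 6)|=5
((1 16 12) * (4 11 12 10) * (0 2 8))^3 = (1 4)(10 12)(11 16) = [0, 4, 2, 3, 1, 5, 6, 7, 8, 9, 12, 16, 10, 13, 14, 15, 11]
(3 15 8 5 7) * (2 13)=[0, 1, 13, 15, 4, 7, 6, 3, 5, 9, 10, 11, 12, 2, 14, 8]=(2 13)(3 15 8 5 7)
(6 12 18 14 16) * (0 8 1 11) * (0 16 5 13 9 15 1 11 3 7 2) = (0 8 11 16 6 12 18 14 5 13 9 15 1 3 7 2) = [8, 3, 0, 7, 4, 13, 12, 2, 11, 15, 10, 16, 18, 9, 5, 1, 6, 17, 14]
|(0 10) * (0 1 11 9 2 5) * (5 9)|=10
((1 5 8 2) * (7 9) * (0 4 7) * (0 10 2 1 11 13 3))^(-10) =(0 3 13 11 2 10 9 7 4)(1 8 5) =[3, 8, 10, 13, 0, 1, 6, 4, 5, 7, 9, 2, 12, 11]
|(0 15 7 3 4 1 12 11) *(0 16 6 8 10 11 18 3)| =15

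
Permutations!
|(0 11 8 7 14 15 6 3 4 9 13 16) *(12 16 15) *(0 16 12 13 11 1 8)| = 12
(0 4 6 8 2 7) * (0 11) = (0 4 6 8 2 7 11) = [4, 1, 7, 3, 6, 5, 8, 11, 2, 9, 10, 0]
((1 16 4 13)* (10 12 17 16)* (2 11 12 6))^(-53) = (1 16 11 10 4 12 6 13 17 2) = [0, 16, 1, 3, 12, 5, 13, 7, 8, 9, 4, 10, 6, 17, 14, 15, 11, 2]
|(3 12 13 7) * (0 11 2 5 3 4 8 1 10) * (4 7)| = 11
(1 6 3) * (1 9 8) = (1 6 3 9 8) = [0, 6, 2, 9, 4, 5, 3, 7, 1, 8]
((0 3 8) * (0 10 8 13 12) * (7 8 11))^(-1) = (0 12 13 3)(7 11 10 8) = [12, 1, 2, 0, 4, 5, 6, 11, 7, 9, 8, 10, 13, 3]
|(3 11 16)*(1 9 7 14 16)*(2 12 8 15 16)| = |(1 9 7 14 2 12 8 15 16 3 11)| = 11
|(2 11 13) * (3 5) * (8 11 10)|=|(2 10 8 11 13)(3 5)|=10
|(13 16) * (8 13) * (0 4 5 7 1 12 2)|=|(0 4 5 7 1 12 2)(8 13 16)|=21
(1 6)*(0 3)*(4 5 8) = (0 3)(1 6)(4 5 8) = [3, 6, 2, 0, 5, 8, 1, 7, 4]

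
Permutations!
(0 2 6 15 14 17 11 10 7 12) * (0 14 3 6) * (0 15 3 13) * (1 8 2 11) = (0 11 10 7 12 14 17 1 8 2 15 13)(3 6) = [11, 8, 15, 6, 4, 5, 3, 12, 2, 9, 7, 10, 14, 0, 17, 13, 16, 1]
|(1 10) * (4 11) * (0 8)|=2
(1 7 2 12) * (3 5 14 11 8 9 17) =(1 7 2 12)(3 5 14 11 8 9 17) =[0, 7, 12, 5, 4, 14, 6, 2, 9, 17, 10, 8, 1, 13, 11, 15, 16, 3]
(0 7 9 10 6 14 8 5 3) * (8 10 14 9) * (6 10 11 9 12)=(0 7 8 5 3)(6 12)(9 14 11)=[7, 1, 2, 0, 4, 3, 12, 8, 5, 14, 10, 9, 6, 13, 11]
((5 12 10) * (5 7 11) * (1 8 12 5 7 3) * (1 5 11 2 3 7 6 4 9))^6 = (1 3)(2 9)(4 7)(5 8)(6 10)(11 12) = [0, 3, 9, 1, 7, 8, 10, 4, 5, 2, 6, 12, 11]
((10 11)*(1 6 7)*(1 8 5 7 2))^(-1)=(1 2 6)(5 8 7)(10 11)=[0, 2, 6, 3, 4, 8, 1, 5, 7, 9, 11, 10]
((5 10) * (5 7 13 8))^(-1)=(5 8 13 7 10)=[0, 1, 2, 3, 4, 8, 6, 10, 13, 9, 5, 11, 12, 7]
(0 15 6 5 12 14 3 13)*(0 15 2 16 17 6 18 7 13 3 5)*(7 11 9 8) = (0 2 16 17 6)(5 12 14)(7 13 15 18 11 9 8) = [2, 1, 16, 3, 4, 12, 0, 13, 7, 8, 10, 9, 14, 15, 5, 18, 17, 6, 11]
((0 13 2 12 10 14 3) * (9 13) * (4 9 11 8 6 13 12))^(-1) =(0 3 14 10 12 9 4 2 13 6 8 11) =[3, 1, 13, 14, 2, 5, 8, 7, 11, 4, 12, 0, 9, 6, 10]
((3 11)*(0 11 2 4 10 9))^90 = (0 9 10 4 2 3 11) = [9, 1, 3, 11, 2, 5, 6, 7, 8, 10, 4, 0]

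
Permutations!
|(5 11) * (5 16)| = 3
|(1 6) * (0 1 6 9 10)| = |(0 1 9 10)| = 4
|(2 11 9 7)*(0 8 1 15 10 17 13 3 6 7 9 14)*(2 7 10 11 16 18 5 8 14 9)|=|(0 14)(1 15 11 9 2 16 18 5 8)(3 6 10 17 13)|=90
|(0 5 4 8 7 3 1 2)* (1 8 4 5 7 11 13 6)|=9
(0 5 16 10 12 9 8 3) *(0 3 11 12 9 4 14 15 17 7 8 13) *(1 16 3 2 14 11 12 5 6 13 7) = (0 6 13)(1 16 10 9 7 8 12 4 11 5 3 2 14 15 17) = [6, 16, 14, 2, 11, 3, 13, 8, 12, 7, 9, 5, 4, 0, 15, 17, 10, 1]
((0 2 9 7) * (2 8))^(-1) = (0 7 9 2 8) = [7, 1, 8, 3, 4, 5, 6, 9, 0, 2]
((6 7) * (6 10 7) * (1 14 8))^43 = (1 14 8)(7 10) = [0, 14, 2, 3, 4, 5, 6, 10, 1, 9, 7, 11, 12, 13, 8]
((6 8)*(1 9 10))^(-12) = (10) = [0, 1, 2, 3, 4, 5, 6, 7, 8, 9, 10]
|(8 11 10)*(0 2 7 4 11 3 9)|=|(0 2 7 4 11 10 8 3 9)|=9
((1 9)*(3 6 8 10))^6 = (3 8)(6 10) = [0, 1, 2, 8, 4, 5, 10, 7, 3, 9, 6]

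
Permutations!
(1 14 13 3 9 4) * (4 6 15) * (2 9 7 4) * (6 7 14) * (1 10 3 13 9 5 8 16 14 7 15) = (1 6)(2 5 8 16 14 9 15)(3 7 4 10) = [0, 6, 5, 7, 10, 8, 1, 4, 16, 15, 3, 11, 12, 13, 9, 2, 14]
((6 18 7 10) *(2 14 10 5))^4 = [0, 1, 18, 3, 4, 6, 2, 10, 8, 9, 5, 11, 12, 13, 7, 15, 16, 17, 14] = (2 18 14 7 10 5 6)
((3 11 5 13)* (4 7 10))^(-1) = [0, 1, 2, 13, 10, 11, 6, 4, 8, 9, 7, 3, 12, 5] = (3 13 5 11)(4 10 7)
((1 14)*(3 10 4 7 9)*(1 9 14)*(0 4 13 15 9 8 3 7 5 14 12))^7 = (0 13 5 9 8 12 10 4 15 14 7 3) = [13, 1, 2, 0, 15, 9, 6, 3, 12, 8, 4, 11, 10, 5, 7, 14]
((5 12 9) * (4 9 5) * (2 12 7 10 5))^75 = (2 12)(4 9) = [0, 1, 12, 3, 9, 5, 6, 7, 8, 4, 10, 11, 2]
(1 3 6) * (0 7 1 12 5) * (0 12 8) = (0 7 1 3 6 8)(5 12) = [7, 3, 2, 6, 4, 12, 8, 1, 0, 9, 10, 11, 5]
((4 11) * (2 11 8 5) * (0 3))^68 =(2 8 11 5 4) =[0, 1, 8, 3, 2, 4, 6, 7, 11, 9, 10, 5]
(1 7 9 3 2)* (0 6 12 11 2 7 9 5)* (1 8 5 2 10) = [6, 9, 8, 7, 4, 0, 12, 2, 5, 3, 1, 10, 11] = (0 6 12 11 10 1 9 3 7 2 8 5)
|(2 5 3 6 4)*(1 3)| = |(1 3 6 4 2 5)| = 6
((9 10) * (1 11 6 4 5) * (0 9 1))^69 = (0 6 10 5 11 9 4 1) = [6, 0, 2, 3, 1, 11, 10, 7, 8, 4, 5, 9]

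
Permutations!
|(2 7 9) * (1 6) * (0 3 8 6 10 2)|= |(0 3 8 6 1 10 2 7 9)|= 9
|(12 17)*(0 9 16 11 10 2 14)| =|(0 9 16 11 10 2 14)(12 17)| =14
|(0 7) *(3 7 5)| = |(0 5 3 7)| = 4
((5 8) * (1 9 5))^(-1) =(1 8 5 9) =[0, 8, 2, 3, 4, 9, 6, 7, 5, 1]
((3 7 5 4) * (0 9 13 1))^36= [0, 1, 2, 3, 4, 5, 6, 7, 8, 9, 10, 11, 12, 13]= (13)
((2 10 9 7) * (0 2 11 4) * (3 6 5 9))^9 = (0 4 11 7 9 5 6 3 10 2) = [4, 1, 0, 10, 11, 6, 3, 9, 8, 5, 2, 7]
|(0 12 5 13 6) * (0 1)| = 6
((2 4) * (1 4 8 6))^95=(8)=[0, 1, 2, 3, 4, 5, 6, 7, 8]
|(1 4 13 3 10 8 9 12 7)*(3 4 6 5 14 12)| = |(1 6 5 14 12 7)(3 10 8 9)(4 13)| = 12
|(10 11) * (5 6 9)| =6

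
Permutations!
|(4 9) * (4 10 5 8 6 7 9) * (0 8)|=|(0 8 6 7 9 10 5)|=7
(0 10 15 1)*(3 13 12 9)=[10, 0, 2, 13, 4, 5, 6, 7, 8, 3, 15, 11, 9, 12, 14, 1]=(0 10 15 1)(3 13 12 9)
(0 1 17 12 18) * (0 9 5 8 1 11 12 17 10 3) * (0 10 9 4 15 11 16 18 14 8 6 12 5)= (0 16 18 4 15 11 5 6 12 14 8 1 9)(3 10)= [16, 9, 2, 10, 15, 6, 12, 7, 1, 0, 3, 5, 14, 13, 8, 11, 18, 17, 4]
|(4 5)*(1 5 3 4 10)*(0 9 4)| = |(0 9 4 3)(1 5 10)| = 12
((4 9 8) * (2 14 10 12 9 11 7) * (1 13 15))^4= (1 13 15)(2 9 7 12 11 10 4 14 8)= [0, 13, 9, 3, 14, 5, 6, 12, 2, 7, 4, 10, 11, 15, 8, 1]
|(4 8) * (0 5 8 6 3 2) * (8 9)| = 8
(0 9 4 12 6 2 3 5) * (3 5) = [9, 1, 5, 3, 12, 0, 2, 7, 8, 4, 10, 11, 6] = (0 9 4 12 6 2 5)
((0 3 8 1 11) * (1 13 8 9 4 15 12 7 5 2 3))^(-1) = (0 11 1)(2 5 7 12 15 4 9 3)(8 13) = [11, 0, 5, 2, 9, 7, 6, 12, 13, 3, 10, 1, 15, 8, 14, 4]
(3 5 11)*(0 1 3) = (0 1 3 5 11) = [1, 3, 2, 5, 4, 11, 6, 7, 8, 9, 10, 0]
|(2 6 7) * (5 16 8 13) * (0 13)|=|(0 13 5 16 8)(2 6 7)|=15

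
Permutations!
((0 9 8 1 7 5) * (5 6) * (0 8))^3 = (0 9)(1 5 7 8 6) = [9, 5, 2, 3, 4, 7, 1, 8, 6, 0]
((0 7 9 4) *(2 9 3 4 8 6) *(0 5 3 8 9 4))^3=(9)(0 6 5 7 2 3 8 4)=[6, 1, 3, 8, 0, 7, 5, 2, 4, 9]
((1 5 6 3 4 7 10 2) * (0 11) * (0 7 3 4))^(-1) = (0 3 4 6 5 1 2 10 7 11) = [3, 2, 10, 4, 6, 1, 5, 11, 8, 9, 7, 0]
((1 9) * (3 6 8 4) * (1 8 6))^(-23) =(1 8 3 9 4) =[0, 8, 2, 9, 1, 5, 6, 7, 3, 4]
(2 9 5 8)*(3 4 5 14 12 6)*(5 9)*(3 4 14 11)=(2 5 8)(3 14 12 6 4 9 11)=[0, 1, 5, 14, 9, 8, 4, 7, 2, 11, 10, 3, 6, 13, 12]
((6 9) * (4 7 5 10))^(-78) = (4 5)(7 10) = [0, 1, 2, 3, 5, 4, 6, 10, 8, 9, 7]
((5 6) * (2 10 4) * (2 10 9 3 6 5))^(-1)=(2 6 3 9)(4 10)=[0, 1, 6, 9, 10, 5, 3, 7, 8, 2, 4]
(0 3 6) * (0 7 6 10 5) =[3, 1, 2, 10, 4, 0, 7, 6, 8, 9, 5] =(0 3 10 5)(6 7)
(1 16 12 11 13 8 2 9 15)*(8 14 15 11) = (1 16 12 8 2 9 11 13 14 15) = [0, 16, 9, 3, 4, 5, 6, 7, 2, 11, 10, 13, 8, 14, 15, 1, 12]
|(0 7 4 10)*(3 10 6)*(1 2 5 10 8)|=10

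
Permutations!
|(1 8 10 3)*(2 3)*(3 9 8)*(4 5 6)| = 12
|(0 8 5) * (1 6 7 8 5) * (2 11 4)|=|(0 5)(1 6 7 8)(2 11 4)|=12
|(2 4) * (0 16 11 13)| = |(0 16 11 13)(2 4)| = 4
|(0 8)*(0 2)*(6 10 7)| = |(0 8 2)(6 10 7)| = 3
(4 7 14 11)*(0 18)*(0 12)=(0 18 12)(4 7 14 11)=[18, 1, 2, 3, 7, 5, 6, 14, 8, 9, 10, 4, 0, 13, 11, 15, 16, 17, 12]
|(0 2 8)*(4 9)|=|(0 2 8)(4 9)|=6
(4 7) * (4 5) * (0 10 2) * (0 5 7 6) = (0 10 2 5 4 6) = [10, 1, 5, 3, 6, 4, 0, 7, 8, 9, 2]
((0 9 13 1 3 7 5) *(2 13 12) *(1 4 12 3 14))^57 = (0 3 5 9 7)(1 14)(2 13 4 12) = [3, 14, 13, 5, 12, 9, 6, 0, 8, 7, 10, 11, 2, 4, 1]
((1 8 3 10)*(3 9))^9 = [0, 10, 2, 9, 4, 5, 6, 7, 1, 8, 3] = (1 10 3 9 8)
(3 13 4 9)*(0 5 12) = (0 5 12)(3 13 4 9) = [5, 1, 2, 13, 9, 12, 6, 7, 8, 3, 10, 11, 0, 4]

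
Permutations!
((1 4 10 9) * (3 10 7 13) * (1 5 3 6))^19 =(1 6 13 7 4)(3 5 9 10) =[0, 6, 2, 5, 1, 9, 13, 4, 8, 10, 3, 11, 12, 7]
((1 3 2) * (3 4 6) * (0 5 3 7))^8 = (7) = [0, 1, 2, 3, 4, 5, 6, 7]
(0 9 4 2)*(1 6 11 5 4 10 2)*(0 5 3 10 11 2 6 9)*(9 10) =[0, 10, 5, 9, 1, 4, 2, 7, 8, 11, 6, 3] =(1 10 6 2 5 4)(3 9 11)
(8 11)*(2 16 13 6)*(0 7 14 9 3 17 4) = (0 7 14 9 3 17 4)(2 16 13 6)(8 11) = [7, 1, 16, 17, 0, 5, 2, 14, 11, 3, 10, 8, 12, 6, 9, 15, 13, 4]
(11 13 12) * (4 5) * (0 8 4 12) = (0 8 4 5 12 11 13) = [8, 1, 2, 3, 5, 12, 6, 7, 4, 9, 10, 13, 11, 0]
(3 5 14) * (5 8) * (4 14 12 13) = (3 8 5 12 13 4 14) = [0, 1, 2, 8, 14, 12, 6, 7, 5, 9, 10, 11, 13, 4, 3]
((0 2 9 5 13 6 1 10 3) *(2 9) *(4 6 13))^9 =[9, 10, 2, 0, 6, 4, 1, 7, 8, 5, 3, 11, 12, 13] =(13)(0 9 5 4 6 1 10 3)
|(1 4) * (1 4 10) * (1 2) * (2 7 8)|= |(1 10 7 8 2)|= 5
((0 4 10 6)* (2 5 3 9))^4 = (10) = [0, 1, 2, 3, 4, 5, 6, 7, 8, 9, 10]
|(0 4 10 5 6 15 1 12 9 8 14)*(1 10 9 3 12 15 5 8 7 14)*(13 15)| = 10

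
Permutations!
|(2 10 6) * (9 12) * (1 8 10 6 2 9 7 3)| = 9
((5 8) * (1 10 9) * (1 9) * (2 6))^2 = (10) = [0, 1, 2, 3, 4, 5, 6, 7, 8, 9, 10]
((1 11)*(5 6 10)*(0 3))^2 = (11)(5 10 6) = [0, 1, 2, 3, 4, 10, 5, 7, 8, 9, 6, 11]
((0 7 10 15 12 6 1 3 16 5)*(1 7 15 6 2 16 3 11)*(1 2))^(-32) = (16)(6 7 10) = [0, 1, 2, 3, 4, 5, 7, 10, 8, 9, 6, 11, 12, 13, 14, 15, 16]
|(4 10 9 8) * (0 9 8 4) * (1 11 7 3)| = |(0 9 4 10 8)(1 11 7 3)| = 20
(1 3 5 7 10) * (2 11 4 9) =(1 3 5 7 10)(2 11 4 9) =[0, 3, 11, 5, 9, 7, 6, 10, 8, 2, 1, 4]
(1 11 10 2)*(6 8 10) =[0, 11, 1, 3, 4, 5, 8, 7, 10, 9, 2, 6] =(1 11 6 8 10 2)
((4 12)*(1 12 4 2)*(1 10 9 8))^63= (1 10)(2 8)(9 12)= [0, 10, 8, 3, 4, 5, 6, 7, 2, 12, 1, 11, 9]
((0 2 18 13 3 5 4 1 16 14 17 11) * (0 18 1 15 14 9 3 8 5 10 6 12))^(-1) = (0 12 6 10 3 9 16 1 2)(4 5 8 13 18 11 17 14 15) = [12, 2, 0, 9, 5, 8, 10, 7, 13, 16, 3, 17, 6, 18, 15, 4, 1, 14, 11]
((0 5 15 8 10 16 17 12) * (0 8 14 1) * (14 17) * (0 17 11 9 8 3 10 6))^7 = (17) = [0, 1, 2, 3, 4, 5, 6, 7, 8, 9, 10, 11, 12, 13, 14, 15, 16, 17]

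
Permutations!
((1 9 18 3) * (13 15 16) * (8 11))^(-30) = (1 18)(3 9) = [0, 18, 2, 9, 4, 5, 6, 7, 8, 3, 10, 11, 12, 13, 14, 15, 16, 17, 1]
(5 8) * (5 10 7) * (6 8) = [0, 1, 2, 3, 4, 6, 8, 5, 10, 9, 7] = (5 6 8 10 7)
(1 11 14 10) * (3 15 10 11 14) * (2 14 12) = [0, 12, 14, 15, 4, 5, 6, 7, 8, 9, 1, 3, 2, 13, 11, 10] = (1 12 2 14 11 3 15 10)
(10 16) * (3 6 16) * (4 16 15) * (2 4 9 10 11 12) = (2 4 16 11 12)(3 6 15 9 10) = [0, 1, 4, 6, 16, 5, 15, 7, 8, 10, 3, 12, 2, 13, 14, 9, 11]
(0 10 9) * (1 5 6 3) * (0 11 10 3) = [3, 5, 2, 1, 4, 6, 0, 7, 8, 11, 9, 10] = (0 3 1 5 6)(9 11 10)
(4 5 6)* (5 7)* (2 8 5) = [0, 1, 8, 3, 7, 6, 4, 2, 5] = (2 8 5 6 4 7)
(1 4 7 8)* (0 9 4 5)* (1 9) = (0 1 5)(4 7 8 9) = [1, 5, 2, 3, 7, 0, 6, 8, 9, 4]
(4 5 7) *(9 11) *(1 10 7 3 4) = (1 10 7)(3 4 5)(9 11) = [0, 10, 2, 4, 5, 3, 6, 1, 8, 11, 7, 9]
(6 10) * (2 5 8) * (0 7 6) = (0 7 6 10)(2 5 8) = [7, 1, 5, 3, 4, 8, 10, 6, 2, 9, 0]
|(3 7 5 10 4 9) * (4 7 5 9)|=|(3 5 10 7 9)|=5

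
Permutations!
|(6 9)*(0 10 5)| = 6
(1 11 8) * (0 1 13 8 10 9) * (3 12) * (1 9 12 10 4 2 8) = (0 9)(1 11 4 2 8 13)(3 10 12) = [9, 11, 8, 10, 2, 5, 6, 7, 13, 0, 12, 4, 3, 1]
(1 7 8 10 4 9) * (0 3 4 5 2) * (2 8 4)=(0 3 2)(1 7 4 9)(5 8 10)=[3, 7, 0, 2, 9, 8, 6, 4, 10, 1, 5]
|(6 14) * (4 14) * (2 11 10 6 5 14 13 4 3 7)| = |(2 11 10 6 3 7)(4 13)(5 14)| = 6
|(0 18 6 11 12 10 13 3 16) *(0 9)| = |(0 18 6 11 12 10 13 3 16 9)| = 10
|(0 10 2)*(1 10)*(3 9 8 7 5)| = |(0 1 10 2)(3 9 8 7 5)| = 20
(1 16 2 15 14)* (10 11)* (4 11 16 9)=(1 9 4 11 10 16 2 15 14)=[0, 9, 15, 3, 11, 5, 6, 7, 8, 4, 16, 10, 12, 13, 1, 14, 2]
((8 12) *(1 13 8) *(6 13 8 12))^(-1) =(1 12 13 6 8) =[0, 12, 2, 3, 4, 5, 8, 7, 1, 9, 10, 11, 13, 6]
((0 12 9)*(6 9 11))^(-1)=(0 9 6 11 12)=[9, 1, 2, 3, 4, 5, 11, 7, 8, 6, 10, 12, 0]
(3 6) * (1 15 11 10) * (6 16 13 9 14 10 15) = (1 6 3 16 13 9 14 10)(11 15) = [0, 6, 2, 16, 4, 5, 3, 7, 8, 14, 1, 15, 12, 9, 10, 11, 13]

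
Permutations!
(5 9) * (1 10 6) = (1 10 6)(5 9) = [0, 10, 2, 3, 4, 9, 1, 7, 8, 5, 6]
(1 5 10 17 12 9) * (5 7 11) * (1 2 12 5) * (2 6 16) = [0, 7, 12, 3, 4, 10, 16, 11, 8, 6, 17, 1, 9, 13, 14, 15, 2, 5] = (1 7 11)(2 12 9 6 16)(5 10 17)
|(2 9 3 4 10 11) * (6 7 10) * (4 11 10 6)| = |(2 9 3 11)(6 7)| = 4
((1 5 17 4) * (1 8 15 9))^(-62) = (1 5 17 4 8 15 9) = [0, 5, 2, 3, 8, 17, 6, 7, 15, 1, 10, 11, 12, 13, 14, 9, 16, 4]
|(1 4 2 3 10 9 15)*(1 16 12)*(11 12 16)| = |(16)(1 4 2 3 10 9 15 11 12)| = 9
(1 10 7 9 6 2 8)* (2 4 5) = (1 10 7 9 6 4 5 2 8) = [0, 10, 8, 3, 5, 2, 4, 9, 1, 6, 7]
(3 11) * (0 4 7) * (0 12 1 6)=(0 4 7 12 1 6)(3 11)=[4, 6, 2, 11, 7, 5, 0, 12, 8, 9, 10, 3, 1]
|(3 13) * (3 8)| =|(3 13 8)| =3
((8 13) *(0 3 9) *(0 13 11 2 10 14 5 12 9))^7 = (0 3)(2 8 9 5 10 11 13 12 14) = [3, 1, 8, 0, 4, 10, 6, 7, 9, 5, 11, 13, 14, 12, 2]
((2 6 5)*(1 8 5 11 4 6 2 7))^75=[0, 7, 2, 3, 4, 8, 6, 5, 1, 9, 10, 11]=(11)(1 7 5 8)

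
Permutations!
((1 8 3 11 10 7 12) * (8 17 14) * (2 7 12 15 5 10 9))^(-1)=(1 12 10 5 15 7 2 9 11 3 8 14 17)=[0, 12, 9, 8, 4, 15, 6, 2, 14, 11, 5, 3, 10, 13, 17, 7, 16, 1]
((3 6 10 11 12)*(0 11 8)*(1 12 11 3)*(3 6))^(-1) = [8, 12, 2, 3, 4, 5, 0, 7, 10, 9, 6, 11, 1] = (0 8 10 6)(1 12)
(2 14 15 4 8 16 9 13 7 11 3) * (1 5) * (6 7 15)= (1 5)(2 14 6 7 11 3)(4 8 16 9 13 15)= [0, 5, 14, 2, 8, 1, 7, 11, 16, 13, 10, 3, 12, 15, 6, 4, 9]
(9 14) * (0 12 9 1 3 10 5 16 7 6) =(0 12 9 14 1 3 10 5 16 7 6) =[12, 3, 2, 10, 4, 16, 0, 6, 8, 14, 5, 11, 9, 13, 1, 15, 7]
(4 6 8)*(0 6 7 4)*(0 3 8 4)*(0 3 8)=(8)(0 6 4 7 3)=[6, 1, 2, 0, 7, 5, 4, 3, 8]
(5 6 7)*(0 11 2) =(0 11 2)(5 6 7) =[11, 1, 0, 3, 4, 6, 7, 5, 8, 9, 10, 2]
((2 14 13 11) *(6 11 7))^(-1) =(2 11 6 7 13 14) =[0, 1, 11, 3, 4, 5, 7, 13, 8, 9, 10, 6, 12, 14, 2]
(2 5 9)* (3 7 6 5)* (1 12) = (1 12)(2 3 7 6 5 9) = [0, 12, 3, 7, 4, 9, 5, 6, 8, 2, 10, 11, 1]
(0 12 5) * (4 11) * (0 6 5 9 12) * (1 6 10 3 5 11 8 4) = (1 6 11)(3 5 10)(4 8)(9 12) = [0, 6, 2, 5, 8, 10, 11, 7, 4, 12, 3, 1, 9]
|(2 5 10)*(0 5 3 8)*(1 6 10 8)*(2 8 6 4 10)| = 9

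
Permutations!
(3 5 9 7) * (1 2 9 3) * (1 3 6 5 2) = (2 9 7 3)(5 6) = [0, 1, 9, 2, 4, 6, 5, 3, 8, 7]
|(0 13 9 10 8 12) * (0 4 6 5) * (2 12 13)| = 12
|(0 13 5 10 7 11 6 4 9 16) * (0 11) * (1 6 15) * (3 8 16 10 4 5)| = 14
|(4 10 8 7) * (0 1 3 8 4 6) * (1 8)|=4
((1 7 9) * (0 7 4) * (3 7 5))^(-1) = [4, 9, 2, 5, 1, 0, 6, 3, 8, 7] = (0 4 1 9 7 3 5)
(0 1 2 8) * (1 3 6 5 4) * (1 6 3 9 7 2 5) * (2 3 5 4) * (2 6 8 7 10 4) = (0 9 10 4 8)(1 2 7 3 5 6) = [9, 2, 7, 5, 8, 6, 1, 3, 0, 10, 4]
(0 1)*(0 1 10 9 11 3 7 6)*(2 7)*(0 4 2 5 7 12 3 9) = (0 10)(2 12 3 5 7 6 4)(9 11) = [10, 1, 12, 5, 2, 7, 4, 6, 8, 11, 0, 9, 3]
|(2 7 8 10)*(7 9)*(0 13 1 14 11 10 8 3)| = 10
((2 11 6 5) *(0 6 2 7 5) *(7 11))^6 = (2 5)(7 11) = [0, 1, 5, 3, 4, 2, 6, 11, 8, 9, 10, 7]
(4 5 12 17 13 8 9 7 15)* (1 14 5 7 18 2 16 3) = (1 14 5 12 17 13 8 9 18 2 16 3)(4 7 15) = [0, 14, 16, 1, 7, 12, 6, 15, 9, 18, 10, 11, 17, 8, 5, 4, 3, 13, 2]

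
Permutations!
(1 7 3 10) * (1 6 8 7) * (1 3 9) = (1 3 10 6 8 7 9) = [0, 3, 2, 10, 4, 5, 8, 9, 7, 1, 6]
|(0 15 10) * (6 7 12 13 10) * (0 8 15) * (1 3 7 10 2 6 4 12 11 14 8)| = |(1 3 7 11 14 8 15 4 12 13 2 6 10)| = 13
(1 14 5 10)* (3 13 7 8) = [0, 14, 2, 13, 4, 10, 6, 8, 3, 9, 1, 11, 12, 7, 5] = (1 14 5 10)(3 13 7 8)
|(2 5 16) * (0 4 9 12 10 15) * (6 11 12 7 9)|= |(0 4 6 11 12 10 15)(2 5 16)(7 9)|= 42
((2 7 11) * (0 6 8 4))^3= [4, 1, 2, 3, 8, 5, 0, 7, 6, 9, 10, 11]= (11)(0 4 8 6)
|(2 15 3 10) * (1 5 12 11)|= 4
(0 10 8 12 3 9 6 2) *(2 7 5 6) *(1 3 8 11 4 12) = (0 10 11 4 12 8 1 3 9 2)(5 6 7) = [10, 3, 0, 9, 12, 6, 7, 5, 1, 2, 11, 4, 8]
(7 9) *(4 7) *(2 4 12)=[0, 1, 4, 3, 7, 5, 6, 9, 8, 12, 10, 11, 2]=(2 4 7 9 12)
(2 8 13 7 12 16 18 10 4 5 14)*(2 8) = (4 5 14 8 13 7 12 16 18 10) = [0, 1, 2, 3, 5, 14, 6, 12, 13, 9, 4, 11, 16, 7, 8, 15, 18, 17, 10]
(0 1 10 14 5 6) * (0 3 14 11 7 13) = (0 1 10 11 7 13)(3 14 5 6) = [1, 10, 2, 14, 4, 6, 3, 13, 8, 9, 11, 7, 12, 0, 5]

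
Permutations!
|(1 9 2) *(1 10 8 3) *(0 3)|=|(0 3 1 9 2 10 8)|=7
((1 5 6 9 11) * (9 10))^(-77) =(1 5 6 10 9 11) =[0, 5, 2, 3, 4, 6, 10, 7, 8, 11, 9, 1]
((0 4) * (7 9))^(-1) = [4, 1, 2, 3, 0, 5, 6, 9, 8, 7] = (0 4)(7 9)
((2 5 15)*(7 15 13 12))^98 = [0, 1, 13, 3, 4, 12, 6, 2, 8, 9, 10, 11, 15, 7, 14, 5] = (2 13 7)(5 12 15)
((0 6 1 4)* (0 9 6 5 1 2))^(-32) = [4, 6, 1, 3, 2, 9, 5, 7, 8, 0] = (0 4 2 1 6 5 9)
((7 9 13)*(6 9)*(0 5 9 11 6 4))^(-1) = [4, 1, 2, 3, 7, 0, 11, 13, 8, 5, 10, 6, 12, 9] = (0 4 7 13 9 5)(6 11)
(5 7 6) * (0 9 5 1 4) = [9, 4, 2, 3, 0, 7, 1, 6, 8, 5] = (0 9 5 7 6 1 4)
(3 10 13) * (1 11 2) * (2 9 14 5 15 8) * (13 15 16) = [0, 11, 1, 10, 4, 16, 6, 7, 2, 14, 15, 9, 12, 3, 5, 8, 13] = (1 11 9 14 5 16 13 3 10 15 8 2)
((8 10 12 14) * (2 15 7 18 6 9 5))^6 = (2 5 9 6 18 7 15)(8 12)(10 14) = [0, 1, 5, 3, 4, 9, 18, 15, 12, 6, 14, 11, 8, 13, 10, 2, 16, 17, 7]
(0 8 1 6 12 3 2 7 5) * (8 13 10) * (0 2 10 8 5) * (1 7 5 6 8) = (0 13 1 8 7)(2 5)(3 10 6 12) = [13, 8, 5, 10, 4, 2, 12, 0, 7, 9, 6, 11, 3, 1]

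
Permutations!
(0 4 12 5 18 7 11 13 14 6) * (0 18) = (0 4 12 5)(6 18 7 11 13 14) = [4, 1, 2, 3, 12, 0, 18, 11, 8, 9, 10, 13, 5, 14, 6, 15, 16, 17, 7]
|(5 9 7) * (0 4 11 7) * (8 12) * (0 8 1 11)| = |(0 4)(1 11 7 5 9 8 12)| = 14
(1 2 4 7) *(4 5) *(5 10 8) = (1 2 10 8 5 4 7) = [0, 2, 10, 3, 7, 4, 6, 1, 5, 9, 8]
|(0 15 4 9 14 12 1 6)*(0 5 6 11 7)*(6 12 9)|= |(0 15 4 6 5 12 1 11 7)(9 14)|= 18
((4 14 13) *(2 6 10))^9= (14)= [0, 1, 2, 3, 4, 5, 6, 7, 8, 9, 10, 11, 12, 13, 14]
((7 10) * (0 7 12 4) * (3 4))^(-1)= [4, 1, 2, 12, 3, 5, 6, 0, 8, 9, 7, 11, 10]= (0 4 3 12 10 7)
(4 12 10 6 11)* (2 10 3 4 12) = (2 10 6 11 12 3 4) = [0, 1, 10, 4, 2, 5, 11, 7, 8, 9, 6, 12, 3]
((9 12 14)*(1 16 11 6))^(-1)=[0, 6, 2, 3, 4, 5, 11, 7, 8, 14, 10, 16, 9, 13, 12, 15, 1]=(1 6 11 16)(9 14 12)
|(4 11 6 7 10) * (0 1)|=10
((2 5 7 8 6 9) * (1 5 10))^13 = (1 9 7 10 6 5 2 8) = [0, 9, 8, 3, 4, 2, 5, 10, 1, 7, 6]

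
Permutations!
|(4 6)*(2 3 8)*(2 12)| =|(2 3 8 12)(4 6)| =4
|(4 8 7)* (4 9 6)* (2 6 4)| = |(2 6)(4 8 7 9)| = 4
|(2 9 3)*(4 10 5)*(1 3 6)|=15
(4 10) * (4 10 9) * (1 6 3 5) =(10)(1 6 3 5)(4 9) =[0, 6, 2, 5, 9, 1, 3, 7, 8, 4, 10]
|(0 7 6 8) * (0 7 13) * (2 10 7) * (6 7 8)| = 6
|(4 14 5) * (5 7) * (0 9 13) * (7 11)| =|(0 9 13)(4 14 11 7 5)| =15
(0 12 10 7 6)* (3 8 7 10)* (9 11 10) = (0 12 3 8 7 6)(9 11 10) = [12, 1, 2, 8, 4, 5, 0, 6, 7, 11, 9, 10, 3]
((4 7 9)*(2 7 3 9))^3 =(9)(2 7) =[0, 1, 7, 3, 4, 5, 6, 2, 8, 9]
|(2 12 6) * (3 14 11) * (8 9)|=6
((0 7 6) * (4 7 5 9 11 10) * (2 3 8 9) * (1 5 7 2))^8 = (0 6 7)(2 3 8 9 11 10 4) = [6, 1, 3, 8, 2, 5, 7, 0, 9, 11, 4, 10]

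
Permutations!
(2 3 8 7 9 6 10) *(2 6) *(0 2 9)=(0 2 3 8 7)(6 10)=[2, 1, 3, 8, 4, 5, 10, 0, 7, 9, 6]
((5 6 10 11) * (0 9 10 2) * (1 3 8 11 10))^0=[0, 1, 2, 3, 4, 5, 6, 7, 8, 9, 10, 11]=(11)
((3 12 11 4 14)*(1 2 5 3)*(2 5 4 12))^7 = (1 5 3 2 4 14)(11 12) = [0, 5, 4, 2, 14, 3, 6, 7, 8, 9, 10, 12, 11, 13, 1]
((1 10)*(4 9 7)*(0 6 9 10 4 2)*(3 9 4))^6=(0 9 10)(1 6 7)(2 3 4)=[9, 6, 3, 4, 2, 5, 7, 1, 8, 10, 0]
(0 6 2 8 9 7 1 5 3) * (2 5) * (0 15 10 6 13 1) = (0 13 1 2 8 9 7)(3 15 10 6 5) = [13, 2, 8, 15, 4, 3, 5, 0, 9, 7, 6, 11, 12, 1, 14, 10]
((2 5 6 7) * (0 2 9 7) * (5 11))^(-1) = (0 6 5 11 2)(7 9) = [6, 1, 0, 3, 4, 11, 5, 9, 8, 7, 10, 2]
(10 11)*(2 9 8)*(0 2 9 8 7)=(0 2 8 9 7)(10 11)=[2, 1, 8, 3, 4, 5, 6, 0, 9, 7, 11, 10]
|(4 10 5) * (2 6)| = 6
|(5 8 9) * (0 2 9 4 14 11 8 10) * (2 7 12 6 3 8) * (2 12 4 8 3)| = 11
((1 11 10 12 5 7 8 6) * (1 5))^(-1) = (1 12 10 11)(5 6 8 7) = [0, 12, 2, 3, 4, 6, 8, 5, 7, 9, 11, 1, 10]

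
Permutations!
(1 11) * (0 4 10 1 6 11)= (0 4 10 1)(6 11)= [4, 0, 2, 3, 10, 5, 11, 7, 8, 9, 1, 6]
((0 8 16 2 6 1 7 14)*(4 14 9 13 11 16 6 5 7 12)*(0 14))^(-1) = [4, 6, 16, 3, 12, 2, 8, 5, 0, 7, 10, 13, 1, 9, 14, 15, 11] = (0 4 12 1 6 8)(2 16 11 13 9 7 5)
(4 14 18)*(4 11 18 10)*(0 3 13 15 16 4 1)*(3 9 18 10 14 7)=(0 9 18 11 10 1)(3 13 15 16 4 7)=[9, 0, 2, 13, 7, 5, 6, 3, 8, 18, 1, 10, 12, 15, 14, 16, 4, 17, 11]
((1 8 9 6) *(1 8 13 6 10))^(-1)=[0, 10, 2, 3, 4, 5, 13, 7, 6, 8, 9, 11, 12, 1]=(1 10 9 8 6 13)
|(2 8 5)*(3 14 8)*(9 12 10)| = 15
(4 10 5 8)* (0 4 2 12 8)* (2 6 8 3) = (0 4 10 5)(2 12 3)(6 8) = [4, 1, 12, 2, 10, 0, 8, 7, 6, 9, 5, 11, 3]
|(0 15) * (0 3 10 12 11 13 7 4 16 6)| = 11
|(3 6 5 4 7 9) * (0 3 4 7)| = |(0 3 6 5 7 9 4)| = 7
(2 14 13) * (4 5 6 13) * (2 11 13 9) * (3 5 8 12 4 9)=[0, 1, 14, 5, 8, 6, 3, 7, 12, 2, 10, 13, 4, 11, 9]=(2 14 9)(3 5 6)(4 8 12)(11 13)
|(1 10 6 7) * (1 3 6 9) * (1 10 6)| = 4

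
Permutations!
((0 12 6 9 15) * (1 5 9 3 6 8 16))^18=(0 8 1 9)(5 15 12 16)=[8, 9, 2, 3, 4, 15, 6, 7, 1, 0, 10, 11, 16, 13, 14, 12, 5]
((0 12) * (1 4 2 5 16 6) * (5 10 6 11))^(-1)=(0 12)(1 6 10 2 4)(5 11 16)=[12, 6, 4, 3, 1, 11, 10, 7, 8, 9, 2, 16, 0, 13, 14, 15, 5]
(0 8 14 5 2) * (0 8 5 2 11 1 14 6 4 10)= (0 5 11 1 14 2 8 6 4 10)= [5, 14, 8, 3, 10, 11, 4, 7, 6, 9, 0, 1, 12, 13, 2]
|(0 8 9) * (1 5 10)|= 3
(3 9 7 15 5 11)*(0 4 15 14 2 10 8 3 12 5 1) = (0 4 15 1)(2 10 8 3 9 7 14)(5 11 12) = [4, 0, 10, 9, 15, 11, 6, 14, 3, 7, 8, 12, 5, 13, 2, 1]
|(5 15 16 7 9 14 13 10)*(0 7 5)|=6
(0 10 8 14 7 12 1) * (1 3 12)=(0 10 8 14 7 1)(3 12)=[10, 0, 2, 12, 4, 5, 6, 1, 14, 9, 8, 11, 3, 13, 7]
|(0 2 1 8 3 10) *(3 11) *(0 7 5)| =|(0 2 1 8 11 3 10 7 5)| =9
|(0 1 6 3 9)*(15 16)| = 10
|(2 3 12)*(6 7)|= 6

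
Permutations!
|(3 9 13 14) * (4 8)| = 4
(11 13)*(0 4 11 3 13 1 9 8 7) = (0 4 11 1 9 8 7)(3 13) = [4, 9, 2, 13, 11, 5, 6, 0, 7, 8, 10, 1, 12, 3]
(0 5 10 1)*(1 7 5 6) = [6, 0, 2, 3, 4, 10, 1, 5, 8, 9, 7] = (0 6 1)(5 10 7)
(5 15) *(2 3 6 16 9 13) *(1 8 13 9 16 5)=[0, 8, 3, 6, 4, 15, 5, 7, 13, 9, 10, 11, 12, 2, 14, 1, 16]=(16)(1 8 13 2 3 6 5 15)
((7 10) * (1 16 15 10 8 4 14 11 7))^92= (16)(4 11 8 14 7)= [0, 1, 2, 3, 11, 5, 6, 4, 14, 9, 10, 8, 12, 13, 7, 15, 16]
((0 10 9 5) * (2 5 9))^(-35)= (0 10 2 5)= [10, 1, 5, 3, 4, 0, 6, 7, 8, 9, 2]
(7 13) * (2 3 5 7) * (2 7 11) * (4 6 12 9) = (2 3 5 11)(4 6 12 9)(7 13) = [0, 1, 3, 5, 6, 11, 12, 13, 8, 4, 10, 2, 9, 7]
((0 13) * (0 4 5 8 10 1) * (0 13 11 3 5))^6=[1, 5, 2, 4, 10, 0, 6, 7, 11, 9, 3, 13, 12, 8]=(0 1 5)(3 4 10)(8 11 13)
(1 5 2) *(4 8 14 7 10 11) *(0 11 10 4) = (0 11)(1 5 2)(4 8 14 7) = [11, 5, 1, 3, 8, 2, 6, 4, 14, 9, 10, 0, 12, 13, 7]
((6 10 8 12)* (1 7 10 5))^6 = (1 5 6 12 8 10 7) = [0, 5, 2, 3, 4, 6, 12, 1, 10, 9, 7, 11, 8]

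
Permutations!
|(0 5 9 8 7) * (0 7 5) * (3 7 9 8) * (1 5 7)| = |(1 5 8 7 9 3)| = 6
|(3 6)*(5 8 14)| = 6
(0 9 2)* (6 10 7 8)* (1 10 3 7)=[9, 10, 0, 7, 4, 5, 3, 8, 6, 2, 1]=(0 9 2)(1 10)(3 7 8 6)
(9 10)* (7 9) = (7 9 10) = [0, 1, 2, 3, 4, 5, 6, 9, 8, 10, 7]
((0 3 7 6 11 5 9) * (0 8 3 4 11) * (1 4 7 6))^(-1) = (0 6 3 8 9 5 11 4 1 7) = [6, 7, 2, 8, 1, 11, 3, 0, 9, 5, 10, 4]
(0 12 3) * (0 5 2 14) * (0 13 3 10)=[12, 1, 14, 5, 4, 2, 6, 7, 8, 9, 0, 11, 10, 3, 13]=(0 12 10)(2 14 13 3 5)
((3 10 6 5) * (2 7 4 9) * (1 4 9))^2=[0, 1, 9, 6, 4, 10, 3, 2, 8, 7, 5]=(2 9 7)(3 6)(5 10)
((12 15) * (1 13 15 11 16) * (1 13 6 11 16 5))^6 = (1 11)(5 6)(12 13)(15 16) = [0, 11, 2, 3, 4, 6, 5, 7, 8, 9, 10, 1, 13, 12, 14, 16, 15]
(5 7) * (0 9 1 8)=(0 9 1 8)(5 7)=[9, 8, 2, 3, 4, 7, 6, 5, 0, 1]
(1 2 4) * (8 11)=(1 2 4)(8 11)=[0, 2, 4, 3, 1, 5, 6, 7, 11, 9, 10, 8]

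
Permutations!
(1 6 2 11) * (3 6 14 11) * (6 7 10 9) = (1 14 11)(2 3 7 10 9 6) = [0, 14, 3, 7, 4, 5, 2, 10, 8, 6, 9, 1, 12, 13, 11]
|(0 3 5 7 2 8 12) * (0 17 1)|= 9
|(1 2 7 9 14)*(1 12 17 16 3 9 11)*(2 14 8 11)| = |(1 14 12 17 16 3 9 8 11)(2 7)| = 18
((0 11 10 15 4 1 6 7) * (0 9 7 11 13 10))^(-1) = (0 11 6 1 4 15 10 13)(7 9) = [11, 4, 2, 3, 15, 5, 1, 9, 8, 7, 13, 6, 12, 0, 14, 10]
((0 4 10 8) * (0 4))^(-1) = (4 8 10) = [0, 1, 2, 3, 8, 5, 6, 7, 10, 9, 4]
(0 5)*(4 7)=(0 5)(4 7)=[5, 1, 2, 3, 7, 0, 6, 4]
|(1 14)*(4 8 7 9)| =4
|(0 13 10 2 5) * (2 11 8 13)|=12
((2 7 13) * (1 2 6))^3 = (1 13 2 6 7) = [0, 13, 6, 3, 4, 5, 7, 1, 8, 9, 10, 11, 12, 2]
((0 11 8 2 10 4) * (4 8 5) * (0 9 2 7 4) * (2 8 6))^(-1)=(0 5 11)(2 6 10)(4 7 8 9)=[5, 1, 6, 3, 7, 11, 10, 8, 9, 4, 2, 0]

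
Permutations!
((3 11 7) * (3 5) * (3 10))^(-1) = (3 10 5 7 11) = [0, 1, 2, 10, 4, 7, 6, 11, 8, 9, 5, 3]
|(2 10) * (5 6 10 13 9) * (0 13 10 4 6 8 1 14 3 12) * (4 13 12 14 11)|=8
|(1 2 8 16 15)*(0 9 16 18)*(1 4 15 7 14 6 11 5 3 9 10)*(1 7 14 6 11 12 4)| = 66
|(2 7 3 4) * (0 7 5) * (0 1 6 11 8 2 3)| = |(0 7)(1 6 11 8 2 5)(3 4)| = 6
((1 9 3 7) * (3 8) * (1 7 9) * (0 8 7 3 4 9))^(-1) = (0 3 7 9 4 8) = [3, 1, 2, 7, 8, 5, 6, 9, 0, 4]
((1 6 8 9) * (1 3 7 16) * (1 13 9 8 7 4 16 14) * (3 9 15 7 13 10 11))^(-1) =(1 14 7 15 13 6)(3 11 10 16 4) =[0, 14, 2, 11, 3, 5, 1, 15, 8, 9, 16, 10, 12, 6, 7, 13, 4]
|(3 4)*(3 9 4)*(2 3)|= 2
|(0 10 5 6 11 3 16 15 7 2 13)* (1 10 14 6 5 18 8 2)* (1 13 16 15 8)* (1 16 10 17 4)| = |(0 14 6 11 3 15 7 13)(1 17 4)(2 10 18 16 8)| = 120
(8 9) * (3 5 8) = (3 5 8 9) = [0, 1, 2, 5, 4, 8, 6, 7, 9, 3]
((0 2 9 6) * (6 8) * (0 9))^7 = (0 2)(6 9 8) = [2, 1, 0, 3, 4, 5, 9, 7, 6, 8]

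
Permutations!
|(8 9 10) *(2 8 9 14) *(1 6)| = 6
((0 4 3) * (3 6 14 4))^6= [0, 1, 2, 3, 4, 5, 6, 7, 8, 9, 10, 11, 12, 13, 14]= (14)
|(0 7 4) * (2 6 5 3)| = 12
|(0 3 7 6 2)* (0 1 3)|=|(1 3 7 6 2)|=5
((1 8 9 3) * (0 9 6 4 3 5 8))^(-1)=(0 1 3 4 6 8 5 9)=[1, 3, 2, 4, 6, 9, 8, 7, 5, 0]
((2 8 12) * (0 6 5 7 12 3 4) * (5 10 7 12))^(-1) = (0 4 3 8 2 12 5 7 10 6) = [4, 1, 12, 8, 3, 7, 0, 10, 2, 9, 6, 11, 5]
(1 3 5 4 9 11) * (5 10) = (1 3 10 5 4 9 11) = [0, 3, 2, 10, 9, 4, 6, 7, 8, 11, 5, 1]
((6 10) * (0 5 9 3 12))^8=[3, 1, 2, 5, 4, 12, 6, 7, 8, 0, 10, 11, 9]=(0 3 5 12 9)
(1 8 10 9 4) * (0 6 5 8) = (0 6 5 8 10 9 4 1) = [6, 0, 2, 3, 1, 8, 5, 7, 10, 4, 9]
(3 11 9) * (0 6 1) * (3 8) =(0 6 1)(3 11 9 8) =[6, 0, 2, 11, 4, 5, 1, 7, 3, 8, 10, 9]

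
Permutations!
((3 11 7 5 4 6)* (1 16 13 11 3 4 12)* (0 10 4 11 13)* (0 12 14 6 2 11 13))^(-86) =(0 11 6 4 5)(1 16 12)(2 14 10 7 13) =[11, 16, 14, 3, 5, 0, 4, 13, 8, 9, 7, 6, 1, 2, 10, 15, 12]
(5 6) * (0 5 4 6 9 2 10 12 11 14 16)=(0 5 9 2 10 12 11 14 16)(4 6)=[5, 1, 10, 3, 6, 9, 4, 7, 8, 2, 12, 14, 11, 13, 16, 15, 0]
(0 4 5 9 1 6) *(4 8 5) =(0 8 5 9 1 6) =[8, 6, 2, 3, 4, 9, 0, 7, 5, 1]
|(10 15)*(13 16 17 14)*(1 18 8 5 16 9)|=|(1 18 8 5 16 17 14 13 9)(10 15)|=18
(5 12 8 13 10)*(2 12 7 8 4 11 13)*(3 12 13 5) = (2 13 10 3 12 4 11 5 7 8) = [0, 1, 13, 12, 11, 7, 6, 8, 2, 9, 3, 5, 4, 10]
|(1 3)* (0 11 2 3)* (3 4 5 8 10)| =9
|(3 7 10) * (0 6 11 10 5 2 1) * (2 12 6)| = 21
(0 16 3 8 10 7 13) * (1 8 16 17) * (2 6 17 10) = (0 10 7 13)(1 8 2 6 17)(3 16) = [10, 8, 6, 16, 4, 5, 17, 13, 2, 9, 7, 11, 12, 0, 14, 15, 3, 1]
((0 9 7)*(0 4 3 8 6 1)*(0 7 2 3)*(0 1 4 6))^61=(0 9 2 3 8)(1 7 6 4)=[9, 7, 3, 8, 1, 5, 4, 6, 0, 2]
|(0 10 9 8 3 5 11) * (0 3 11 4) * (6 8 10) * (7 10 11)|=|(0 6 8 7 10 9 11 3 5 4)|=10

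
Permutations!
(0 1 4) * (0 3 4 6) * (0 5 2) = [1, 6, 0, 4, 3, 2, 5] = (0 1 6 5 2)(3 4)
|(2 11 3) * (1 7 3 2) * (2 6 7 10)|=|(1 10 2 11 6 7 3)|=7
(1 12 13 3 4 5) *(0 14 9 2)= (0 14 9 2)(1 12 13 3 4 5)= [14, 12, 0, 4, 5, 1, 6, 7, 8, 2, 10, 11, 13, 3, 9]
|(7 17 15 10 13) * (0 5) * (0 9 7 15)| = 15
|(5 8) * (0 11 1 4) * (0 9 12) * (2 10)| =6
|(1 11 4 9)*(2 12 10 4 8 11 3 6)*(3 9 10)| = |(1 9)(2 12 3 6)(4 10)(8 11)| = 4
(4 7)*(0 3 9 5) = (0 3 9 5)(4 7) = [3, 1, 2, 9, 7, 0, 6, 4, 8, 5]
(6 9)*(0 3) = (0 3)(6 9) = [3, 1, 2, 0, 4, 5, 9, 7, 8, 6]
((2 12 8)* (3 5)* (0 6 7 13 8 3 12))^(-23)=[6, 1, 0, 5, 4, 12, 7, 13, 2, 9, 10, 11, 3, 8]=(0 6 7 13 8 2)(3 5 12)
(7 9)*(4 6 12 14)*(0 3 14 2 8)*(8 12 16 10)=(0 3 14 4 6 16 10 8)(2 12)(7 9)=[3, 1, 12, 14, 6, 5, 16, 9, 0, 7, 8, 11, 2, 13, 4, 15, 10]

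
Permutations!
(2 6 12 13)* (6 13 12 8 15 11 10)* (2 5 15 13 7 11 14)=[0, 1, 7, 3, 4, 15, 8, 11, 13, 9, 6, 10, 12, 5, 2, 14]=(2 7 11 10 6 8 13 5 15 14)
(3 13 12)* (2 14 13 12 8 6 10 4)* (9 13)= [0, 1, 14, 12, 2, 5, 10, 7, 6, 13, 4, 11, 3, 8, 9]= (2 14 9 13 8 6 10 4)(3 12)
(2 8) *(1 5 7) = (1 5 7)(2 8) = [0, 5, 8, 3, 4, 7, 6, 1, 2]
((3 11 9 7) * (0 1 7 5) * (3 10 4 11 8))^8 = (11) = [0, 1, 2, 3, 4, 5, 6, 7, 8, 9, 10, 11]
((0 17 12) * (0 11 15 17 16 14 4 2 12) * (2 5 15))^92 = (0 16 14 4 5 15 17)(2 11 12) = [16, 1, 11, 3, 5, 15, 6, 7, 8, 9, 10, 12, 2, 13, 4, 17, 14, 0]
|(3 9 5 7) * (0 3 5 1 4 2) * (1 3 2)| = |(0 2)(1 4)(3 9)(5 7)| = 2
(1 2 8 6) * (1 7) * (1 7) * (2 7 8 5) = (1 7 8 6)(2 5) = [0, 7, 5, 3, 4, 2, 1, 8, 6]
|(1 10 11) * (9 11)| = |(1 10 9 11)| = 4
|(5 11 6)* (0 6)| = 4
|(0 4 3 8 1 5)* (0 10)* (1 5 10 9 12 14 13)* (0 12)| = 30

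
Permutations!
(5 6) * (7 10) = [0, 1, 2, 3, 4, 6, 5, 10, 8, 9, 7] = (5 6)(7 10)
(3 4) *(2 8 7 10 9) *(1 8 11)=[0, 8, 11, 4, 3, 5, 6, 10, 7, 2, 9, 1]=(1 8 7 10 9 2 11)(3 4)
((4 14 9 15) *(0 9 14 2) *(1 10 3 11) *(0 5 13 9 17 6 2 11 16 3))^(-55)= (0 13 1 2 4 17 9 10 5 11 6 15)(3 16)= [13, 2, 4, 16, 17, 11, 15, 7, 8, 10, 5, 6, 12, 1, 14, 0, 3, 9]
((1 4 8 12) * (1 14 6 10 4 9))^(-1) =(1 9)(4 10 6 14 12 8) =[0, 9, 2, 3, 10, 5, 14, 7, 4, 1, 6, 11, 8, 13, 12]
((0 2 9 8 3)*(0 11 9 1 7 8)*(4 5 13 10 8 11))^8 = (0 1 11)(2 7 9)(3 5 10)(4 13 8) = [1, 11, 7, 5, 13, 10, 6, 9, 4, 2, 3, 0, 12, 8]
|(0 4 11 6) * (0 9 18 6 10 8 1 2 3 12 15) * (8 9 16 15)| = |(0 4 11 10 9 18 6 16 15)(1 2 3 12 8)| = 45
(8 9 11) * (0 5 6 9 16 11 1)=(0 5 6 9 1)(8 16 11)=[5, 0, 2, 3, 4, 6, 9, 7, 16, 1, 10, 8, 12, 13, 14, 15, 11]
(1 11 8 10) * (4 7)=(1 11 8 10)(4 7)=[0, 11, 2, 3, 7, 5, 6, 4, 10, 9, 1, 8]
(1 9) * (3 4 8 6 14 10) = (1 9)(3 4 8 6 14 10) = [0, 9, 2, 4, 8, 5, 14, 7, 6, 1, 3, 11, 12, 13, 10]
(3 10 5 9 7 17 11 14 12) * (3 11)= (3 10 5 9 7 17)(11 14 12)= [0, 1, 2, 10, 4, 9, 6, 17, 8, 7, 5, 14, 11, 13, 12, 15, 16, 3]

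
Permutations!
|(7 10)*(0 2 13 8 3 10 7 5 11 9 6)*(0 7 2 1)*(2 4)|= |(0 1)(2 13 8 3 10 5 11 9 6 7 4)|= 22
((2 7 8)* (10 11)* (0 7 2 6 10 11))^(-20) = [0, 1, 2, 3, 4, 5, 6, 7, 8, 9, 10, 11] = (11)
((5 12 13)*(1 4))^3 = (13)(1 4) = [0, 4, 2, 3, 1, 5, 6, 7, 8, 9, 10, 11, 12, 13]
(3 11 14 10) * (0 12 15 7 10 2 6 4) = [12, 1, 6, 11, 0, 5, 4, 10, 8, 9, 3, 14, 15, 13, 2, 7] = (0 12 15 7 10 3 11 14 2 6 4)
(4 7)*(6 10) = (4 7)(6 10) = [0, 1, 2, 3, 7, 5, 10, 4, 8, 9, 6]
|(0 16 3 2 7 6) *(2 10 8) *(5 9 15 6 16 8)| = 11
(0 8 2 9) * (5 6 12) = (0 8 2 9)(5 6 12) = [8, 1, 9, 3, 4, 6, 12, 7, 2, 0, 10, 11, 5]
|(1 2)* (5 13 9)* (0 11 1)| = 12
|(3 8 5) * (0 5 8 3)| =|(8)(0 5)| =2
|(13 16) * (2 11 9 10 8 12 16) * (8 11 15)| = |(2 15 8 12 16 13)(9 10 11)| = 6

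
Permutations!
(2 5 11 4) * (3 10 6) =(2 5 11 4)(3 10 6) =[0, 1, 5, 10, 2, 11, 3, 7, 8, 9, 6, 4]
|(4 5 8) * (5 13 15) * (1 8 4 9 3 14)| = |(1 8 9 3 14)(4 13 15 5)| = 20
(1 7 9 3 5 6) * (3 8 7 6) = (1 6)(3 5)(7 9 8) = [0, 6, 2, 5, 4, 3, 1, 9, 7, 8]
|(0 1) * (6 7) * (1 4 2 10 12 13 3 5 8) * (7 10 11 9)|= 14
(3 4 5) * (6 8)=(3 4 5)(6 8)=[0, 1, 2, 4, 5, 3, 8, 7, 6]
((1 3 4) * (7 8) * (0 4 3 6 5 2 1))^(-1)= (0 4)(1 2 5 6)(7 8)= [4, 2, 5, 3, 0, 6, 1, 8, 7]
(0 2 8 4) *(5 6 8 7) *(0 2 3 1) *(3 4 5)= [4, 0, 7, 1, 2, 6, 8, 3, 5]= (0 4 2 7 3 1)(5 6 8)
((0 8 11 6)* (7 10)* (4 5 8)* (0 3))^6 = (0 3 6 11 8 5 4) = [3, 1, 2, 6, 0, 4, 11, 7, 5, 9, 10, 8]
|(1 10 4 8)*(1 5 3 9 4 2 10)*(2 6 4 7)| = |(2 10 6 4 8 5 3 9 7)| = 9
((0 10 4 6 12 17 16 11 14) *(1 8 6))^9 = (0 11 17 6 1 10 14 16 12 8 4) = [11, 10, 2, 3, 0, 5, 1, 7, 4, 9, 14, 17, 8, 13, 16, 15, 12, 6]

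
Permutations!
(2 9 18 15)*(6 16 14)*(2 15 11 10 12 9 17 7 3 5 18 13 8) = (2 17 7 3 5 18 11 10 12 9 13 8)(6 16 14) = [0, 1, 17, 5, 4, 18, 16, 3, 2, 13, 12, 10, 9, 8, 6, 15, 14, 7, 11]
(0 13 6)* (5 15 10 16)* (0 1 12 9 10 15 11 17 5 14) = (0 13 6 1 12 9 10 16 14)(5 11 17) = [13, 12, 2, 3, 4, 11, 1, 7, 8, 10, 16, 17, 9, 6, 0, 15, 14, 5]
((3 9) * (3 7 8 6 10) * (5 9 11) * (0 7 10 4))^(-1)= (0 4 6 8 7)(3 10 9 5 11)= [4, 1, 2, 10, 6, 11, 8, 0, 7, 5, 9, 3]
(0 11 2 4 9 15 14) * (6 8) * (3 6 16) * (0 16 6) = (0 11 2 4 9 15 14 16 3)(6 8) = [11, 1, 4, 0, 9, 5, 8, 7, 6, 15, 10, 2, 12, 13, 16, 14, 3]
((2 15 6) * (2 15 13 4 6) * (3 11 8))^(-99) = (2 13 4 6 15) = [0, 1, 13, 3, 6, 5, 15, 7, 8, 9, 10, 11, 12, 4, 14, 2]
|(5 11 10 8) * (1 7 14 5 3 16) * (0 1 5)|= 12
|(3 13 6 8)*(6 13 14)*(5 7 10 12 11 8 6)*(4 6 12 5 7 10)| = |(3 14 7 4 6 12 11 8)(5 10)| = 8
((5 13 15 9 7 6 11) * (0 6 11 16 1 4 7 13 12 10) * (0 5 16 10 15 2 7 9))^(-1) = (0 15 12 5 10 6)(1 16 11 7 2 13 9 4) = [15, 16, 13, 3, 1, 10, 0, 2, 8, 4, 6, 7, 5, 9, 14, 12, 11]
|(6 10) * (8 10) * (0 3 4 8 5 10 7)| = 15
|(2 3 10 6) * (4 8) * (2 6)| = 6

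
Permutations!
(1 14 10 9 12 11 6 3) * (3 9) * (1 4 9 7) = (1 14 10 3 4 9 12 11 6 7) = [0, 14, 2, 4, 9, 5, 7, 1, 8, 12, 3, 6, 11, 13, 10]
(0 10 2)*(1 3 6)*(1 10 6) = (0 6 10 2)(1 3) = [6, 3, 0, 1, 4, 5, 10, 7, 8, 9, 2]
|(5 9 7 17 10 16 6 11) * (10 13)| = |(5 9 7 17 13 10 16 6 11)| = 9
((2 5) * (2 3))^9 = [0, 1, 2, 3, 4, 5] = (5)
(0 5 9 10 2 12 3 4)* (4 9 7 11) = (0 5 7 11 4)(2 12 3 9 10) = [5, 1, 12, 9, 0, 7, 6, 11, 8, 10, 2, 4, 3]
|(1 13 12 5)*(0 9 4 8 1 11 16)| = 10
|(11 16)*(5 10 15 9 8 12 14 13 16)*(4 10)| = |(4 10 15 9 8 12 14 13 16 11 5)| = 11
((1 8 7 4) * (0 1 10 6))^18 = [4, 10, 2, 3, 1, 5, 7, 0, 6, 9, 8] = (0 4 1 10 8 6 7)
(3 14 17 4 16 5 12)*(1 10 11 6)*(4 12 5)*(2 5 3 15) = (1 10 11 6)(2 5 3 14 17 12 15)(4 16) = [0, 10, 5, 14, 16, 3, 1, 7, 8, 9, 11, 6, 15, 13, 17, 2, 4, 12]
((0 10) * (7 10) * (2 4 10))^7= [2, 1, 10, 3, 0, 5, 6, 4, 8, 9, 7]= (0 2 10 7 4)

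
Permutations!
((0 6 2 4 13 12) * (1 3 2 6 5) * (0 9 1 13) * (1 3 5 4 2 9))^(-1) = [4, 12, 2, 9, 0, 1, 6, 7, 8, 3, 10, 11, 13, 5] = (0 4)(1 12 13 5)(3 9)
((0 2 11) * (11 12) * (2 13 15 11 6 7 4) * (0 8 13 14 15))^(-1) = [13, 1, 4, 3, 7, 5, 12, 6, 11, 9, 10, 15, 2, 8, 0, 14] = (0 13 8 11 15 14)(2 4 7 6 12)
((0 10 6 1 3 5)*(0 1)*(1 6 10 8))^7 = (10)(0 8 1 3 5 6) = [8, 3, 2, 5, 4, 6, 0, 7, 1, 9, 10]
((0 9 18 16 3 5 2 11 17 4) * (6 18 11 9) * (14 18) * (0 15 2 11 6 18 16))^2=(18)(2 6 16 5 17 15 9 14 3 11 4)=[0, 1, 6, 11, 2, 17, 16, 7, 8, 14, 10, 4, 12, 13, 3, 9, 5, 15, 18]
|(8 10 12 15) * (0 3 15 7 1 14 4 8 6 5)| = 35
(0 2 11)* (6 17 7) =(0 2 11)(6 17 7) =[2, 1, 11, 3, 4, 5, 17, 6, 8, 9, 10, 0, 12, 13, 14, 15, 16, 7]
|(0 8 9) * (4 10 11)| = 3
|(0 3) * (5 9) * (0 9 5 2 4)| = 5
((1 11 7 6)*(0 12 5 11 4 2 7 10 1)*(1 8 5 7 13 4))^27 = (13)(0 6 7 12)(5 8 10 11) = [6, 1, 2, 3, 4, 8, 7, 12, 10, 9, 11, 5, 0, 13]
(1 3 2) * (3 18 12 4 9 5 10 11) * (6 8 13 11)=[0, 18, 1, 2, 9, 10, 8, 7, 13, 5, 6, 3, 4, 11, 14, 15, 16, 17, 12]=(1 18 12 4 9 5 10 6 8 13 11 3 2)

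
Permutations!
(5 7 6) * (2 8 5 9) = (2 8 5 7 6 9) = [0, 1, 8, 3, 4, 7, 9, 6, 5, 2]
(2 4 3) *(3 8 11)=(2 4 8 11 3)=[0, 1, 4, 2, 8, 5, 6, 7, 11, 9, 10, 3]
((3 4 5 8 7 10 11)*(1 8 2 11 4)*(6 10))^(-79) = [0, 8, 11, 1, 5, 2, 10, 6, 7, 9, 4, 3] = (1 8 7 6 10 4 5 2 11 3)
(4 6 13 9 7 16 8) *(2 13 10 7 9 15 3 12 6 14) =(2 13 15 3 12 6 10 7 16 8 4 14) =[0, 1, 13, 12, 14, 5, 10, 16, 4, 9, 7, 11, 6, 15, 2, 3, 8]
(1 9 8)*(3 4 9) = (1 3 4 9 8) = [0, 3, 2, 4, 9, 5, 6, 7, 1, 8]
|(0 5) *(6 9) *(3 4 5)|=4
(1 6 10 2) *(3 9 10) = (1 6 3 9 10 2) = [0, 6, 1, 9, 4, 5, 3, 7, 8, 10, 2]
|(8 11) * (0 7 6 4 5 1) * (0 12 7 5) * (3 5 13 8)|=11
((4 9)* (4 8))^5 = (4 8 9) = [0, 1, 2, 3, 8, 5, 6, 7, 9, 4]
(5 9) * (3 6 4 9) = (3 6 4 9 5) = [0, 1, 2, 6, 9, 3, 4, 7, 8, 5]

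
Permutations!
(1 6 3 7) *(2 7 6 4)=(1 4 2 7)(3 6)=[0, 4, 7, 6, 2, 5, 3, 1]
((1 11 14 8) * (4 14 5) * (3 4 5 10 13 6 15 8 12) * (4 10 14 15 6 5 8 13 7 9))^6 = (1 7 8 10 5 3 13 12 15 14 4 11 9) = [0, 7, 2, 13, 11, 3, 6, 8, 10, 1, 5, 9, 15, 12, 4, 14]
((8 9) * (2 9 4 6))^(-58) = [0, 1, 8, 3, 2, 5, 9, 7, 6, 4] = (2 8 6 9 4)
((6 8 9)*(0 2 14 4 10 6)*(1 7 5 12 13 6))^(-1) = (0 9 8 6 13 12 5 7 1 10 4 14 2) = [9, 10, 0, 3, 14, 7, 13, 1, 6, 8, 4, 11, 5, 12, 2]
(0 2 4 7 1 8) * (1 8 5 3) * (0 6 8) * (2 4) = (0 4 7)(1 5 3)(6 8) = [4, 5, 2, 1, 7, 3, 8, 0, 6]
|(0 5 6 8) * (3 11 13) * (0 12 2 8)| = |(0 5 6)(2 8 12)(3 11 13)| = 3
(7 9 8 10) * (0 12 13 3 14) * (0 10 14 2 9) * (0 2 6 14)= (0 12 13 3 6 14 10 7 2 9 8)= [12, 1, 9, 6, 4, 5, 14, 2, 0, 8, 7, 11, 13, 3, 10]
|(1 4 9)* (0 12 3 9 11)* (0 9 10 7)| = |(0 12 3 10 7)(1 4 11 9)| = 20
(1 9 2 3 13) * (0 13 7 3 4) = (0 13 1 9 2 4)(3 7) = [13, 9, 4, 7, 0, 5, 6, 3, 8, 2, 10, 11, 12, 1]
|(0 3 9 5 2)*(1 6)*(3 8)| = |(0 8 3 9 5 2)(1 6)| = 6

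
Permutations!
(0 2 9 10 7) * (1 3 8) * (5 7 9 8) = (0 2 8 1 3 5 7)(9 10) = [2, 3, 8, 5, 4, 7, 6, 0, 1, 10, 9]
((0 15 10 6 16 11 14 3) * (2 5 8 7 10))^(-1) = (0 3 14 11 16 6 10 7 8 5 2 15) = [3, 1, 15, 14, 4, 2, 10, 8, 5, 9, 7, 16, 12, 13, 11, 0, 6]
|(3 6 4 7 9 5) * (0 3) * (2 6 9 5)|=8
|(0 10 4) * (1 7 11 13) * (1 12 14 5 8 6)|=9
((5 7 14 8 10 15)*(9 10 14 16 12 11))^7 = (5 15 10 9 11 12 16 7)(8 14) = [0, 1, 2, 3, 4, 15, 6, 5, 14, 11, 9, 12, 16, 13, 8, 10, 7]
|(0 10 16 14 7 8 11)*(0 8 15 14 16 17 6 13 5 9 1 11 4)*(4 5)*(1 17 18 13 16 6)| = |(0 10 18 13 4)(1 11 8 5 9 17)(6 16)(7 15 14)| = 30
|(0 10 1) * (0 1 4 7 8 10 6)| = |(0 6)(4 7 8 10)| = 4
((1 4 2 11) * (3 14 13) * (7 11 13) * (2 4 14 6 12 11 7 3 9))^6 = (14) = [0, 1, 2, 3, 4, 5, 6, 7, 8, 9, 10, 11, 12, 13, 14]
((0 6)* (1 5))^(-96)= [0, 1, 2, 3, 4, 5, 6]= (6)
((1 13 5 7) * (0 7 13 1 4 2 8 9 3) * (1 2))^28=[2, 3, 0, 1, 9, 5, 6, 8, 7, 4, 10, 11, 12, 13]=(13)(0 2)(1 3)(4 9)(7 8)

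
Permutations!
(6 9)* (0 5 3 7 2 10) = (0 5 3 7 2 10)(6 9) = [5, 1, 10, 7, 4, 3, 9, 2, 8, 6, 0]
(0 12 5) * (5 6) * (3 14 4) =(0 12 6 5)(3 14 4) =[12, 1, 2, 14, 3, 0, 5, 7, 8, 9, 10, 11, 6, 13, 4]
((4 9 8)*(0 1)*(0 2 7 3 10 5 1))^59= (1 5 10 3 7 2)(4 8 9)= [0, 5, 1, 7, 8, 10, 6, 2, 9, 4, 3]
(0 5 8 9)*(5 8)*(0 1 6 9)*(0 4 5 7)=(0 8 4 5 7)(1 6 9)=[8, 6, 2, 3, 5, 7, 9, 0, 4, 1]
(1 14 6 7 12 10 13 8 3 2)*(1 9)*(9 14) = [0, 9, 14, 2, 4, 5, 7, 12, 3, 1, 13, 11, 10, 8, 6] = (1 9)(2 14 6 7 12 10 13 8 3)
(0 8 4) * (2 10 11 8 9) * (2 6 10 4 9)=[2, 1, 4, 3, 0, 5, 10, 7, 9, 6, 11, 8]=(0 2 4)(6 10 11 8 9)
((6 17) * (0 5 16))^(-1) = (0 16 5)(6 17) = [16, 1, 2, 3, 4, 0, 17, 7, 8, 9, 10, 11, 12, 13, 14, 15, 5, 6]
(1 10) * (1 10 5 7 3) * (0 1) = (10)(0 1 5 7 3) = [1, 5, 2, 0, 4, 7, 6, 3, 8, 9, 10]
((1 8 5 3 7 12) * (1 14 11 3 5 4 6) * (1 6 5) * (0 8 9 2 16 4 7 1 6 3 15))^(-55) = (0 8 7 12 14 11 15)(1 9 2 16 4 5 6 3) = [8, 9, 16, 1, 5, 6, 3, 12, 7, 2, 10, 15, 14, 13, 11, 0, 4]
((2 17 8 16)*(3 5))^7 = (2 16 8 17)(3 5) = [0, 1, 16, 5, 4, 3, 6, 7, 17, 9, 10, 11, 12, 13, 14, 15, 8, 2]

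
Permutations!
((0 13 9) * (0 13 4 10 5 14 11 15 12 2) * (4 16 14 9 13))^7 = (16)(4 9 5 10) = [0, 1, 2, 3, 9, 10, 6, 7, 8, 5, 4, 11, 12, 13, 14, 15, 16]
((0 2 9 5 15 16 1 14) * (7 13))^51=(0 5 1 2 15 14 9 16)(7 13)=[5, 2, 15, 3, 4, 1, 6, 13, 8, 16, 10, 11, 12, 7, 9, 14, 0]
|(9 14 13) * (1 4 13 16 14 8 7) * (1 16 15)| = 9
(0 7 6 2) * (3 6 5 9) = (0 7 5 9 3 6 2) = [7, 1, 0, 6, 4, 9, 2, 5, 8, 3]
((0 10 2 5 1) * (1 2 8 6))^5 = (10)(2 5) = [0, 1, 5, 3, 4, 2, 6, 7, 8, 9, 10]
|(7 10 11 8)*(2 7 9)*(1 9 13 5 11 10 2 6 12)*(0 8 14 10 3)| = |(0 8 13 5 11 14 10 3)(1 9 6 12)(2 7)| = 8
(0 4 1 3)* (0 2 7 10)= (0 4 1 3 2 7 10)= [4, 3, 7, 2, 1, 5, 6, 10, 8, 9, 0]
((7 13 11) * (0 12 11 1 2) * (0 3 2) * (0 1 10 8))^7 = (13)(2 3) = [0, 1, 3, 2, 4, 5, 6, 7, 8, 9, 10, 11, 12, 13]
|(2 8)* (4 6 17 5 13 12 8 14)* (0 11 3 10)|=36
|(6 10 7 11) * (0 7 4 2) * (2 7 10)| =7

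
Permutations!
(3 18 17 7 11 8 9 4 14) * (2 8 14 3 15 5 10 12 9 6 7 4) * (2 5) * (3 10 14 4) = [0, 1, 8, 18, 10, 14, 7, 11, 6, 5, 12, 4, 9, 13, 15, 2, 16, 3, 17] = (2 8 6 7 11 4 10 12 9 5 14 15)(3 18 17)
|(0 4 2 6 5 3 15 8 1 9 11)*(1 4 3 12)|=|(0 3 15 8 4 2 6 5 12 1 9 11)|=12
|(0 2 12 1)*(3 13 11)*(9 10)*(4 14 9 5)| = |(0 2 12 1)(3 13 11)(4 14 9 10 5)| = 60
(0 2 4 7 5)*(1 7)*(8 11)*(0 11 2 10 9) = (0 10 9)(1 7 5 11 8 2 4) = [10, 7, 4, 3, 1, 11, 6, 5, 2, 0, 9, 8]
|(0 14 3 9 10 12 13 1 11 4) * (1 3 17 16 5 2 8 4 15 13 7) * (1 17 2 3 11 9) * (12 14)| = |(0 12 7 17 16 5 3 1 9 10 14 2 8 4)(11 15 13)| = 42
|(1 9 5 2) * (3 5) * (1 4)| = 6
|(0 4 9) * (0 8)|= |(0 4 9 8)|= 4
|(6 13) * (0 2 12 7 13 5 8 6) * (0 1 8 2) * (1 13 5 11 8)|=|(13)(2 12 7 5)(6 11 8)|=12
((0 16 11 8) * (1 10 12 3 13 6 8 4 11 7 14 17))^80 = (0 3 17)(1 16 13)(6 10 7)(8 12 14) = [3, 16, 2, 17, 4, 5, 10, 6, 12, 9, 7, 11, 14, 1, 8, 15, 13, 0]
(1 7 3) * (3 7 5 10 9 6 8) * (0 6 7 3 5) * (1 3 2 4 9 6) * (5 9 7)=(0 1)(2 4 7)(5 10 6 8 9)=[1, 0, 4, 3, 7, 10, 8, 2, 9, 5, 6]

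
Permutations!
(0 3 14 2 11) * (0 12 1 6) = [3, 6, 11, 14, 4, 5, 0, 7, 8, 9, 10, 12, 1, 13, 2] = (0 3 14 2 11 12 1 6)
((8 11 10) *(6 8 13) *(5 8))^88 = [0, 1, 2, 3, 4, 13, 10, 7, 6, 9, 8, 5, 12, 11] = (5 13 11)(6 10 8)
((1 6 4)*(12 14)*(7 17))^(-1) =(1 4 6)(7 17)(12 14) =[0, 4, 2, 3, 6, 5, 1, 17, 8, 9, 10, 11, 14, 13, 12, 15, 16, 7]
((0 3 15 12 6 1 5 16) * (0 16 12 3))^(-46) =(16)(1 12)(5 6) =[0, 12, 2, 3, 4, 6, 5, 7, 8, 9, 10, 11, 1, 13, 14, 15, 16]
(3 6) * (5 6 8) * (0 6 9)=(0 6 3 8 5 9)=[6, 1, 2, 8, 4, 9, 3, 7, 5, 0]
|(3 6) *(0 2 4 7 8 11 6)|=|(0 2 4 7 8 11 6 3)|=8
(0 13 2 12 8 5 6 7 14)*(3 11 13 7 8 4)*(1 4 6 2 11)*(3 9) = [7, 4, 12, 1, 9, 2, 8, 14, 5, 3, 10, 13, 6, 11, 0] = (0 7 14)(1 4 9 3)(2 12 6 8 5)(11 13)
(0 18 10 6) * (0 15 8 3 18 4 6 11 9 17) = [4, 1, 2, 18, 6, 5, 15, 7, 3, 17, 11, 9, 12, 13, 14, 8, 16, 0, 10] = (0 4 6 15 8 3 18 10 11 9 17)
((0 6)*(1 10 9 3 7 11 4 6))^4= (0 3 6 9 4 10 11 1 7)= [3, 7, 2, 6, 10, 5, 9, 0, 8, 4, 11, 1]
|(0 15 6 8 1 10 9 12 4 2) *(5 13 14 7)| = |(0 15 6 8 1 10 9 12 4 2)(5 13 14 7)| = 20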